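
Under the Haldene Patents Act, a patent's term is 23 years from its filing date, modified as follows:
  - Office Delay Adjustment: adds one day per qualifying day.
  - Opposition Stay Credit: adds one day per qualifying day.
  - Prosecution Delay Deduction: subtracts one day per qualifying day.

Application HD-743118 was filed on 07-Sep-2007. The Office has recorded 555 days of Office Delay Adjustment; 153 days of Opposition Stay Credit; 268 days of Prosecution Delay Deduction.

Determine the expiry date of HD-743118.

Base term: filing date + 23 years → 7 September 2030.
Office Delay Adjustment: +555 days → 15 March 2032.
Opposition Stay Credit: +153 days → 15 August 2032.
Prosecution Delay Deduction: −268 days → 21 November 2031.

November 21, 2031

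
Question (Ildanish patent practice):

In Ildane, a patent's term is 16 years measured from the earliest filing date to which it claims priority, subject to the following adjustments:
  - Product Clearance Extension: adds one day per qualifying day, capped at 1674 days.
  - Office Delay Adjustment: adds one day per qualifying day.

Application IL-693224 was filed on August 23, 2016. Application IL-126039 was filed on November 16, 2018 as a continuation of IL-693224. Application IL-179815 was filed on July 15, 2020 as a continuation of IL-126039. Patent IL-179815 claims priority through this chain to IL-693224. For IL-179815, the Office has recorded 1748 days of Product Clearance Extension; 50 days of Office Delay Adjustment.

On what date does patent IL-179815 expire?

May 13, 2037

Earliest priority filing: 23 August 2016.
Base term: 23 August 2016 + 16 years → 23 August 2032.
Product Clearance Extension: 1748 days claimed exceeds the 1674-day cap, so +1674 days → 24 March 2037.
Office Delay Adjustment: +50 days → 13 May 2037.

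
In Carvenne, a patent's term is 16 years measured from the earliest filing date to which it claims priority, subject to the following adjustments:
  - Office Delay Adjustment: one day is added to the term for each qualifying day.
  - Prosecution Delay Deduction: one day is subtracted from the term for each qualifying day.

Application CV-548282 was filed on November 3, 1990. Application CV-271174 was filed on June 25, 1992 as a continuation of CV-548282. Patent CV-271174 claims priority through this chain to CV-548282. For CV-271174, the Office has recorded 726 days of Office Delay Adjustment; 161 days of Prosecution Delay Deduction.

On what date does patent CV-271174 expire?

Earliest priority filing: 3 November 1990.
Base term: 3 November 1990 + 16 years → 3 November 2006.
Office Delay Adjustment: +726 days → 29 October 2008.
Prosecution Delay Deduction: −161 days → 21 May 2008.

May 21, 2008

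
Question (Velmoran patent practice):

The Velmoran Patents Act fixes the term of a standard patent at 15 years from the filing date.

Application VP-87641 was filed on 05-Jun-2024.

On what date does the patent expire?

Filing date + 15 years → 5 June 2039.

2039-06-05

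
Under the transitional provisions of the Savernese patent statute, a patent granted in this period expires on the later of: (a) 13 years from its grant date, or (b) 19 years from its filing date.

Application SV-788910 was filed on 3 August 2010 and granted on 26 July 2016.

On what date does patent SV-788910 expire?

(a) grant + 13 years → 26 July 2029.
(b) filing + 19 years → 3 August 2029.
Later of the two: 3 August 2029.

2029-08-03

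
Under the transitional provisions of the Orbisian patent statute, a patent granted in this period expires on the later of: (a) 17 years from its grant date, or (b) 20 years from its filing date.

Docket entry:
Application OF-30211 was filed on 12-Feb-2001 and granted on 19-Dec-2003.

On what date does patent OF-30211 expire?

February 12, 2021

(a) grant + 17 years → 19 December 2020.
(b) filing + 20 years → 12 February 2021.
Later of the two: 12 February 2021.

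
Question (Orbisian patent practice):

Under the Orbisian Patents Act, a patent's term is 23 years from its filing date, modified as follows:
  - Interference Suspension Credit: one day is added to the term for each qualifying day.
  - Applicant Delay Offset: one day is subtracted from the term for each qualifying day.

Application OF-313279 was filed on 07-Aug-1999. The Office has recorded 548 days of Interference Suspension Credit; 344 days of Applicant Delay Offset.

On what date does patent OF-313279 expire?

February 27, 2023

Base term: filing date + 23 years → 7 August 2022.
Interference Suspension Credit: +548 days → 6 February 2024.
Applicant Delay Offset: −344 days → 27 February 2023.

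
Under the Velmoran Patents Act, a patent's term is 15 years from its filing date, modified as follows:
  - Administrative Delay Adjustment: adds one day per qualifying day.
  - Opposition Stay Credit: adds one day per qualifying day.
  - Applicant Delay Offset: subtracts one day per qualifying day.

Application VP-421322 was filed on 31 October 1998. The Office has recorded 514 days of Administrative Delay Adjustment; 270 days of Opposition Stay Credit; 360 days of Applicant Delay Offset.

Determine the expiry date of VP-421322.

2014-12-29

Base term: filing date + 15 years → 31 October 2013.
Administrative Delay Adjustment: +514 days → 29 March 2015.
Opposition Stay Credit: +270 days → 24 December 2015.
Applicant Delay Offset: −360 days → 29 December 2014.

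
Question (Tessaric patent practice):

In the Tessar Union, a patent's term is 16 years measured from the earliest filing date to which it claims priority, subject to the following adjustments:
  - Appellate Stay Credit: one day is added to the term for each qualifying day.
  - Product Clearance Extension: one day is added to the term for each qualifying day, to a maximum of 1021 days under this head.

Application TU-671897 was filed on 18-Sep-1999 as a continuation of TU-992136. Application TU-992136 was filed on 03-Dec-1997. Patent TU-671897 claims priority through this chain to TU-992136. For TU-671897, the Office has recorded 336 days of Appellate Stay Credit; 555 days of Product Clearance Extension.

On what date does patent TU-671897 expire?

2016-05-12

Earliest priority filing: 3 December 1997.
Base term: 3 December 1997 + 16 years → 3 December 2013.
Appellate Stay Credit: +336 days → 4 November 2014.
Product Clearance Extension: 555 days (within the 1021-day cap) → +555 days → 12 May 2016.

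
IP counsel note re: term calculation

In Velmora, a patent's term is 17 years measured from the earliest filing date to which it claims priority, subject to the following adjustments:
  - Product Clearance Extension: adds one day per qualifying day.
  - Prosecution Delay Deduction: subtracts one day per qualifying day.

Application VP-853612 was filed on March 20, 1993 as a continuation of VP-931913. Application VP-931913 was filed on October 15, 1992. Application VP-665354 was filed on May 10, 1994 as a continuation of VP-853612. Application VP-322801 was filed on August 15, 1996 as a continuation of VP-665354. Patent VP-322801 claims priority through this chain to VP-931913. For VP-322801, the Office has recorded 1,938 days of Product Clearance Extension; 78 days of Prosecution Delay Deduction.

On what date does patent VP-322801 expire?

Earliest priority filing: 15 October 1992.
Base term: 15 October 1992 + 17 years → 15 October 2009.
Product Clearance Extension: +1938 days → 4 February 2015.
Prosecution Delay Deduction: −78 days → 18 November 2014.

November 18, 2014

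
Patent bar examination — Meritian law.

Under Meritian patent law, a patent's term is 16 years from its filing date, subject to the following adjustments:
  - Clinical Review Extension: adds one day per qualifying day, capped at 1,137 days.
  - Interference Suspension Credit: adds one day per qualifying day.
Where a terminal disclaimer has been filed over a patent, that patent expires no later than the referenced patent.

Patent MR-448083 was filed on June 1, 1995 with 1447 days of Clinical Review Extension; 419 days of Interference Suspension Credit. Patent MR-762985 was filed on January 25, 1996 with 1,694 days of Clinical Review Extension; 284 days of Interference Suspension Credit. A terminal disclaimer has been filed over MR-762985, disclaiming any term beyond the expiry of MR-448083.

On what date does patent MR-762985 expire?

Natural term of MR-762985:
  Base: filing + 16 years → 25 January 2012.
  Clinical Review Extension: 1694 days claimed exceeds the 1137-day cap, so +1137 days → 7 March 2015.
  Interference Suspension Credit: +284 days → 16 December 2015.
Expiry of referenced patent MR-448083:
  Base: filing + 16 years → 1 June 2011.
  Clinical Review Extension: 1447 days claimed exceeds the 1137-day cap, so +1137 days → 12 July 2014.
  Interference Suspension Credit: +419 days → 4 September 2015.
Terminal disclaimer: MR-762985 expires on the earlier of 16 December 2015 and 4 September 2015.

September 4, 2015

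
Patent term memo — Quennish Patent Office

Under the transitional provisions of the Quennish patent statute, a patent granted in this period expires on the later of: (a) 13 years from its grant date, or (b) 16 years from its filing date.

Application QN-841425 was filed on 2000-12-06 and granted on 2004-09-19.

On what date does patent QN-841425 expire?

(a) grant + 13 years → 19 September 2017.
(b) filing + 16 years → 6 December 2016.
Later of the two: 19 September 2017.

September 19, 2017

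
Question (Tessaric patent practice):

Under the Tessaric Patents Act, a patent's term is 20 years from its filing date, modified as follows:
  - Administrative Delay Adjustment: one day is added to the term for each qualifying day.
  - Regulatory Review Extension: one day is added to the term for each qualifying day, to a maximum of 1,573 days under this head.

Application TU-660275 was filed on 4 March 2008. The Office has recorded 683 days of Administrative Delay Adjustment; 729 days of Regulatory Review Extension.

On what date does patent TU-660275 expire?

Base term: filing date + 20 years → 4 March 2028.
Administrative Delay Adjustment: +683 days → 16 January 2030.
Regulatory Review Extension: 729 days (within the 1573-day cap) → +729 days → 15 January 2032.

2032-01-15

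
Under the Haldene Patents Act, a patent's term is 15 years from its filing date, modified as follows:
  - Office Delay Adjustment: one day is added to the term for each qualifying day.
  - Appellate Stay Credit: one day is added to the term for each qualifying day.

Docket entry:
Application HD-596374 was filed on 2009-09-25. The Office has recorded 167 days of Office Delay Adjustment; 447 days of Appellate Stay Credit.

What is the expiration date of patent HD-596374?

2026-06-01

Base term: filing date + 15 years → 25 September 2024.
Office Delay Adjustment: +167 days → 11 March 2025.
Appellate Stay Credit: +447 days → 1 June 2026.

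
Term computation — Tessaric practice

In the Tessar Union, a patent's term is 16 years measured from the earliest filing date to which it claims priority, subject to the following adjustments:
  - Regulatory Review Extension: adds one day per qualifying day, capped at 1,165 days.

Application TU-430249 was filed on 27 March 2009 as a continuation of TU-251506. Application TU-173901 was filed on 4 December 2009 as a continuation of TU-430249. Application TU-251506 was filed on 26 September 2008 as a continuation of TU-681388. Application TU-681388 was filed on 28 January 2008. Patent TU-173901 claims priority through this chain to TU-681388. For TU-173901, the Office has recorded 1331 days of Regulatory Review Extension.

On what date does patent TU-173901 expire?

April 7, 2027

Earliest priority filing: 28 January 2008.
Base term: 28 January 2008 + 16 years → 28 January 2024.
Regulatory Review Extension: 1331 days claimed exceeds the 1165-day cap, so +1165 days → 7 April 2027.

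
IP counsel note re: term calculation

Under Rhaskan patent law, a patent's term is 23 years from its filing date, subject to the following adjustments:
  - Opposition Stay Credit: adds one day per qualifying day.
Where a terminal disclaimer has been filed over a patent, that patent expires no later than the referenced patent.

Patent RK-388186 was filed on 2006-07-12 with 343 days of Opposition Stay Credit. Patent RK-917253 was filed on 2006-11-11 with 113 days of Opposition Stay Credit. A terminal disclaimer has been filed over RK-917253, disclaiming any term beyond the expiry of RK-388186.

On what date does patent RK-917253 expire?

Natural term of RK-917253:
  Base: filing + 23 years → 11 November 2029.
  Opposition Stay Credit: +113 days → 4 March 2030.
Expiry of referenced patent RK-388186:
  Base: filing + 23 years → 12 July 2029.
  Opposition Stay Credit: +343 days → 20 June 2030.
Terminal disclaimer: RK-917253 expires on the earlier of 4 March 2030 and 20 June 2030.

March 4, 2030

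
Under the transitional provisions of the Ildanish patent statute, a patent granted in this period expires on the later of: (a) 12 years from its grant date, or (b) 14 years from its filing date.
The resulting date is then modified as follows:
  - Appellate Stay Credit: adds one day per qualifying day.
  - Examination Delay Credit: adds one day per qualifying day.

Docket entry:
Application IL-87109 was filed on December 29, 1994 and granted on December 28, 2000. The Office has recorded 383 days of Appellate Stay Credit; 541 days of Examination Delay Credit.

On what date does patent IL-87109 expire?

(a) grant + 12 years → 28 December 2012.
(b) filing + 14 years → 29 December 2008.
Later of the two: 28 December 2012.
Appellate Stay Credit: +383 days → 15 January 2014.
Examination Delay Credit: +541 days → 10 July 2015.

2015-07-10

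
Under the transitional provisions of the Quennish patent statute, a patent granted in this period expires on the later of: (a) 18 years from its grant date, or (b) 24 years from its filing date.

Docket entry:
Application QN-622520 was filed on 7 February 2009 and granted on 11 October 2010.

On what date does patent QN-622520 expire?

(a) grant + 18 years → 11 October 2028.
(b) filing + 24 years → 7 February 2033.
Later of the two: 7 February 2033.

2033-02-07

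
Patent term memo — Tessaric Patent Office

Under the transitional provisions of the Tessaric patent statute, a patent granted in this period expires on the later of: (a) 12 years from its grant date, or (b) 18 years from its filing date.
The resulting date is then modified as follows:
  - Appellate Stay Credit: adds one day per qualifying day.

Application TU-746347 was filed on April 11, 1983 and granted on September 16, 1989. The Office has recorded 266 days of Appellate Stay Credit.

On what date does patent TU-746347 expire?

(a) grant + 12 years → 16 September 2001.
(b) filing + 18 years → 11 April 2001.
Later of the two: 16 September 2001.
Appellate Stay Credit: +266 days → 9 June 2002.

2002-06-09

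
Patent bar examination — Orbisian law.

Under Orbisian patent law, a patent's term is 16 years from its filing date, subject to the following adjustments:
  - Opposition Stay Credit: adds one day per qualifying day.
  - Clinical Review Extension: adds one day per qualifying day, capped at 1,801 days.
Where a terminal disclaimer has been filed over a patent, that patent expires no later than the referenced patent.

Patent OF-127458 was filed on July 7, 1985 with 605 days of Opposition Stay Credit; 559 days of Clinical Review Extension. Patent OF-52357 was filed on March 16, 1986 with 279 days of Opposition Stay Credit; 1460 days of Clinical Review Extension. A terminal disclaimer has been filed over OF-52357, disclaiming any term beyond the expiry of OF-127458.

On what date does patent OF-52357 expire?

Natural term of OF-52357:
  Base: filing + 16 years → 16 March 2002.
  Opposition Stay Credit: +279 days → 20 December 2002.
  Clinical Review Extension: 1460 days (within the 1801-day cap) → +1460 days → 19 December 2006.
Expiry of referenced patent OF-127458:
  Base: filing + 16 years → 7 July 2001.
  Opposition Stay Credit: +605 days → 4 March 2003.
  Clinical Review Extension: 559 days (within the 1801-day cap) → +559 days → 13 September 2004.
Terminal disclaimer: OF-52357 expires on the earlier of 19 December 2006 and 13 September 2004.

2004-09-13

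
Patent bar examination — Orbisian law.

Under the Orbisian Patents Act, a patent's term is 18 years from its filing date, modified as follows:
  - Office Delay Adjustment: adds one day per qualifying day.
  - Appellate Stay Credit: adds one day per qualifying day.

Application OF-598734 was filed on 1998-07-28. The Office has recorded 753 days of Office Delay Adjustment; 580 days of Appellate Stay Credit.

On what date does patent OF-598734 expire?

2020-03-22

Base term: filing date + 18 years → 28 July 2016.
Office Delay Adjustment: +753 days → 20 August 2018.
Appellate Stay Credit: +580 days → 22 March 2020.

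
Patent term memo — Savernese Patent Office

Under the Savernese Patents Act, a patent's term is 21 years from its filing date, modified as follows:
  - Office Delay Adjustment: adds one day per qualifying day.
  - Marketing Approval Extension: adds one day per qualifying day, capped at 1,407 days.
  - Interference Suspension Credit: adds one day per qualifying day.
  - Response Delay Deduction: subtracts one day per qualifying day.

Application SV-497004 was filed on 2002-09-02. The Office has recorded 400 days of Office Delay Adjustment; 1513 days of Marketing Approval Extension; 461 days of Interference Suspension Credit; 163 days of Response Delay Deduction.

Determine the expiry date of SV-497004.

Base term: filing date + 21 years → 2 September 2023.
Office Delay Adjustment: +400 days → 6 October 2024.
Marketing Approval Extension: 1513 days claimed exceeds the 1407-day cap, so +1407 days → 13 August 2028.
Interference Suspension Credit: +461 days → 17 November 2029.
Response Delay Deduction: −163 days → 7 June 2029.

2029-06-07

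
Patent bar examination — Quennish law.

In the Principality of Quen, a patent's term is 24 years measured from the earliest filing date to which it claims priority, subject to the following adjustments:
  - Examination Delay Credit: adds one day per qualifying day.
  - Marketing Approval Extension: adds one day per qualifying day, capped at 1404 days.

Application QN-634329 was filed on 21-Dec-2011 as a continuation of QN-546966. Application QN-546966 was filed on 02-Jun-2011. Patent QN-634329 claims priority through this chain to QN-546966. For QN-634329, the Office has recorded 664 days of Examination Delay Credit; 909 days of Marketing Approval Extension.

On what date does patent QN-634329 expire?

2039-09-22

Earliest priority filing: 2 June 2011.
Base term: 2 June 2011 + 24 years → 2 June 2035.
Examination Delay Credit: +664 days → 27 March 2037.
Marketing Approval Extension: 909 days (within the 1404-day cap) → +909 days → 22 September 2039.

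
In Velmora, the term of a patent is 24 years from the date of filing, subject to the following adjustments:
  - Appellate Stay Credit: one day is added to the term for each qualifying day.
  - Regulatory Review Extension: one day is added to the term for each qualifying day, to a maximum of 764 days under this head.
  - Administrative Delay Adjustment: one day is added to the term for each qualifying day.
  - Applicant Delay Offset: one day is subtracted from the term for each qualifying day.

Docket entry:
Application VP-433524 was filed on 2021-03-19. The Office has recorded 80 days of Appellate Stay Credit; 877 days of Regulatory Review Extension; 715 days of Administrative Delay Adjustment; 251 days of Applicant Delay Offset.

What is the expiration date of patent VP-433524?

Base term: filing date + 24 years → 19 March 2045.
Appellate Stay Credit: +80 days → 7 June 2045.
Regulatory Review Extension: 877 days claimed exceeds the 764-day cap, so +764 days → 11 July 2047.
Administrative Delay Adjustment: +715 days → 25 June 2049.
Applicant Delay Offset: −251 days → 17 October 2048.

October 17, 2048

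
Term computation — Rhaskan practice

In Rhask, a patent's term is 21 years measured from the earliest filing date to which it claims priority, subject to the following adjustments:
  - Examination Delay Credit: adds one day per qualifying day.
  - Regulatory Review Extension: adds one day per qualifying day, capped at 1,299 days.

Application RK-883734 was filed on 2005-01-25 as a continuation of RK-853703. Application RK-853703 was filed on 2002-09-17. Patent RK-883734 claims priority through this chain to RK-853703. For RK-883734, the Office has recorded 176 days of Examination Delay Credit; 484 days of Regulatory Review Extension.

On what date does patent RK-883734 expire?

Earliest priority filing: 17 September 2002.
Base term: 17 September 2002 + 21 years → 17 September 2023.
Examination Delay Credit: +176 days → 11 March 2024.
Regulatory Review Extension: 484 days (within the 1299-day cap) → +484 days → 8 July 2025.

July 8, 2025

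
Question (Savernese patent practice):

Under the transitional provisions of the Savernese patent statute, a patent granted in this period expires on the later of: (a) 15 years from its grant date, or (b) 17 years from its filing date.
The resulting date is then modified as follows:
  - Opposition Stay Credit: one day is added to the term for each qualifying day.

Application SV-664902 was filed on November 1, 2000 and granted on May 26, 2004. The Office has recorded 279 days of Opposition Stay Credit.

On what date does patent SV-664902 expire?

February 29, 2020

(a) grant + 15 years → 26 May 2019.
(b) filing + 17 years → 1 November 2017.
Later of the two: 26 May 2019.
Opposition Stay Credit: +279 days → 29 February 2020.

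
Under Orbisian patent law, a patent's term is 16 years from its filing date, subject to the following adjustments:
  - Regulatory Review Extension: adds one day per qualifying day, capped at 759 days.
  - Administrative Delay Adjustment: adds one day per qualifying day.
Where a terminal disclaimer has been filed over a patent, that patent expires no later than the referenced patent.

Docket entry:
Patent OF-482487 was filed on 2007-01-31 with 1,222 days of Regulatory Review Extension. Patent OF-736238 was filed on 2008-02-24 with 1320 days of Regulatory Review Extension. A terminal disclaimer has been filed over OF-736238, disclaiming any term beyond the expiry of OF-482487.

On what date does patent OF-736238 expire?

Natural term of OF-736238:
  Base: filing + 16 years → 24 February 2024.
  Regulatory Review Extension: 1320 days claimed exceeds the 759-day cap, so +759 days → 24 March 2026.
Expiry of referenced patent OF-482487:
  Base: filing + 16 years → 31 January 2023.
  Regulatory Review Extension: 1222 days claimed exceeds the 759-day cap, so +759 days → 28 February 2025.
Terminal disclaimer: OF-736238 expires on the earlier of 24 March 2026 and 28 February 2025.

2025-02-28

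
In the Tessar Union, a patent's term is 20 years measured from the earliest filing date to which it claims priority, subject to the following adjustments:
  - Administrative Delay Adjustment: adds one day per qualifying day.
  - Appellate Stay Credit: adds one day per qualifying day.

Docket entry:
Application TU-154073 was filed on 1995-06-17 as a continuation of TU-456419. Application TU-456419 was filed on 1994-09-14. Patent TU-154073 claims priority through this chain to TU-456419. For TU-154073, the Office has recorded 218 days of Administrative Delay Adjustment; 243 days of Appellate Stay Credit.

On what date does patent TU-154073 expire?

December 19, 2015

Earliest priority filing: 14 September 1994.
Base term: 14 September 1994 + 20 years → 14 September 2014.
Administrative Delay Adjustment: +218 days → 20 April 2015.
Appellate Stay Credit: +243 days → 19 December 2015.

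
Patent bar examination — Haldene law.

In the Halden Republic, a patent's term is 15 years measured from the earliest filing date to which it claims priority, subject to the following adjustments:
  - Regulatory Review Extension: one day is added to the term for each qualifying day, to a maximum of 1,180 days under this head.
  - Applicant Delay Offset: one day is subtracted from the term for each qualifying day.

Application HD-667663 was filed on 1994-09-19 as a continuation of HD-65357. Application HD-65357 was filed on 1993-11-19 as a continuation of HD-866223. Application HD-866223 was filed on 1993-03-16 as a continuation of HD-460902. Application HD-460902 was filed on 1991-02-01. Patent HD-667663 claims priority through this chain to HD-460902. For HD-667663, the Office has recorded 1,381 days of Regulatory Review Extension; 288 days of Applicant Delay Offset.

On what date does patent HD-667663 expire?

Earliest priority filing: 1 February 1991.
Base term: 1 February 1991 + 15 years → 1 February 2006.
Regulatory Review Extension: 1381 days claimed exceeds the 1180-day cap, so +1180 days → 26 April 2009.
Applicant Delay Offset: −288 days → 12 July 2008.

July 12, 2008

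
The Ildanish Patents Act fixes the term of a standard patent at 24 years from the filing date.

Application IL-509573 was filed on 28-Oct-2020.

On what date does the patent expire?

October 28, 2044

Filing date + 24 years → 28 October 2044.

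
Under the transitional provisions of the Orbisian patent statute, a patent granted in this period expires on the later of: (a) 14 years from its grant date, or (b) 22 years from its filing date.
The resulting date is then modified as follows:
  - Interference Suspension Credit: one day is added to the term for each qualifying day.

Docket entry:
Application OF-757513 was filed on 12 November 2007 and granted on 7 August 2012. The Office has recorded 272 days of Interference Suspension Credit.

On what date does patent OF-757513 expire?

(a) grant + 14 years → 7 August 2026.
(b) filing + 22 years → 12 November 2029.
Later of the two: 12 November 2029.
Interference Suspension Credit: +272 days → 11 August 2030.

August 11, 2030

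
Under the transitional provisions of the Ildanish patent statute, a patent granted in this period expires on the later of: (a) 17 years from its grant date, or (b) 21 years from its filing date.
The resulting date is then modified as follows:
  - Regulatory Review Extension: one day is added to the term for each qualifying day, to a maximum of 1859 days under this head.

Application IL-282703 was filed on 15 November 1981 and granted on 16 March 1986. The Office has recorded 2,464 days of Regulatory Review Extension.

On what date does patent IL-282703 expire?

(a) grant + 17 years → 16 March 2003.
(b) filing + 21 years → 15 November 2002.
Later of the two: 16 March 2003.
Regulatory Review Extension: 2464 days claimed exceeds the 1859-day cap, so +1859 days → 17 April 2008.

2008-04-17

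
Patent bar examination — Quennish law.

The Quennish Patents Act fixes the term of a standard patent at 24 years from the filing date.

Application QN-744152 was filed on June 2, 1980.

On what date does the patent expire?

June 2, 2004

Filing date + 24 years → 2 June 2004.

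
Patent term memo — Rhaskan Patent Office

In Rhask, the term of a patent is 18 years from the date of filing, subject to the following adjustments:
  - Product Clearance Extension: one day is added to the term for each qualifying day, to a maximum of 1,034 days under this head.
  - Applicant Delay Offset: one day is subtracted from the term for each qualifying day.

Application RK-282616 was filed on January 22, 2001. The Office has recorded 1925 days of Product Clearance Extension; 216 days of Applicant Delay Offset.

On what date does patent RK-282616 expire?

Base term: filing date + 18 years → 22 January 2019.
Product Clearance Extension: 1925 days claimed exceeds the 1034-day cap, so +1034 days → 21 November 2021.
Applicant Delay Offset: −216 days → 19 April 2021.

April 19, 2021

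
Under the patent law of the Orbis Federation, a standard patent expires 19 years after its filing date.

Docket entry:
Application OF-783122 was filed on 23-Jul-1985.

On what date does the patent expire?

July 23, 2004

Filing date + 19 years → 23 July 2004.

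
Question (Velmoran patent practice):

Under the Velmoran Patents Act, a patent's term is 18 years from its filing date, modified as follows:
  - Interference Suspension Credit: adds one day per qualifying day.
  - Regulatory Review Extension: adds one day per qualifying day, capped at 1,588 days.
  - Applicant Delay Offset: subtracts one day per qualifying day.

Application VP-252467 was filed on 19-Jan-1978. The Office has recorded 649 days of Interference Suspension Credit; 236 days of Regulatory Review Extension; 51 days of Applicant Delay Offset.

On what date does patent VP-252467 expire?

May 2, 1998

Base term: filing date + 18 years → 19 January 1996.
Interference Suspension Credit: +649 days → 29 October 1997.
Regulatory Review Extension: 236 days (within the 1588-day cap) → +236 days → 22 June 1998.
Applicant Delay Offset: −51 days → 2 May 1998.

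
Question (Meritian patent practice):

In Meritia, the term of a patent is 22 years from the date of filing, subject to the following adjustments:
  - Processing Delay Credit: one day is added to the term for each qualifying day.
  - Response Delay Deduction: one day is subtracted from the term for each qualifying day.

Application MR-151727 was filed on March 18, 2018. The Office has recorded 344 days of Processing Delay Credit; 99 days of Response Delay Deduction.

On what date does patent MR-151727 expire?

2040-11-18

Base term: filing date + 22 years → 18 March 2040.
Processing Delay Credit: +344 days → 25 February 2041.
Response Delay Deduction: −99 days → 18 November 2040.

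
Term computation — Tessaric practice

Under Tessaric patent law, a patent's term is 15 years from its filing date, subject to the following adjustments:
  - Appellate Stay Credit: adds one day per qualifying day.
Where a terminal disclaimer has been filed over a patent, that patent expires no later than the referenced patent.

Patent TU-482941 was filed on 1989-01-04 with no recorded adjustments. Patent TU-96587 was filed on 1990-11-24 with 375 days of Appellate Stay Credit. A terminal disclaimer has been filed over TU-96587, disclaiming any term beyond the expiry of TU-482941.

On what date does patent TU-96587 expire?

2004-01-04

Natural term of TU-96587:
  Base: filing + 15 years → 24 November 2005.
  Appellate Stay Credit: +375 days → 4 December 2006.
Expiry of referenced patent TU-482941:
  Base: filing + 15 years → 4 January 2004.
Terminal disclaimer: TU-96587 expires on the earlier of 4 December 2006 and 4 January 2004.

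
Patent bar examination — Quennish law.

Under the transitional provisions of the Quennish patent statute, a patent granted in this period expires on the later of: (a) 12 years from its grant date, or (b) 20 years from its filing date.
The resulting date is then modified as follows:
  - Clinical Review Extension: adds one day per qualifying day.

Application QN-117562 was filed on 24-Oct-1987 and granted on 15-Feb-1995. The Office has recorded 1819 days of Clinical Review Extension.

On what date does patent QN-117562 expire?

(a) grant + 12 years → 15 February 2007.
(b) filing + 20 years → 24 October 2007.
Later of the two: 24 October 2007.
Clinical Review Extension: +1819 days → 16 October 2012.

October 16, 2012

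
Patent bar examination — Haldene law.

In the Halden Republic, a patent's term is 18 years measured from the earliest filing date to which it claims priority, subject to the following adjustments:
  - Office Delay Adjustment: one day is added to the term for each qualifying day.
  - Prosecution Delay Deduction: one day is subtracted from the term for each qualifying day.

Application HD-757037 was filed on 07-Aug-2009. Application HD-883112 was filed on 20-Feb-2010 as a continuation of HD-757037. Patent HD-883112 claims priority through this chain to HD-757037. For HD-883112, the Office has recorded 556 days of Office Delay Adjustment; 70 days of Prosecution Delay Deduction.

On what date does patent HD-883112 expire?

Earliest priority filing: 7 August 2009.
Base term: 7 August 2009 + 18 years → 7 August 2027.
Office Delay Adjustment: +556 days → 13 February 2029.
Prosecution Delay Deduction: −70 days → 5 December 2028.

December 5, 2028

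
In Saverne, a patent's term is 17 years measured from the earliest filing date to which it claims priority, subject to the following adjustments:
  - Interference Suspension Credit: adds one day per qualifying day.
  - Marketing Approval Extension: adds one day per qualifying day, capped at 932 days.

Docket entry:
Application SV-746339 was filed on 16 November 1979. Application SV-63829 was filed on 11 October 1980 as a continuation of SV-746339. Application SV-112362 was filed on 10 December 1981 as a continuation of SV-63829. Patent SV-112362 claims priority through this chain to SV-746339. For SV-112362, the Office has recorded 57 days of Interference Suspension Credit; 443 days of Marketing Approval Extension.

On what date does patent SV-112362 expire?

Earliest priority filing: 16 November 1979.
Base term: 16 November 1979 + 17 years → 16 November 1996.
Interference Suspension Credit: +57 days → 12 January 1997.
Marketing Approval Extension: 443 days (within the 932-day cap) → +443 days → 31 March 1998.

March 31, 1998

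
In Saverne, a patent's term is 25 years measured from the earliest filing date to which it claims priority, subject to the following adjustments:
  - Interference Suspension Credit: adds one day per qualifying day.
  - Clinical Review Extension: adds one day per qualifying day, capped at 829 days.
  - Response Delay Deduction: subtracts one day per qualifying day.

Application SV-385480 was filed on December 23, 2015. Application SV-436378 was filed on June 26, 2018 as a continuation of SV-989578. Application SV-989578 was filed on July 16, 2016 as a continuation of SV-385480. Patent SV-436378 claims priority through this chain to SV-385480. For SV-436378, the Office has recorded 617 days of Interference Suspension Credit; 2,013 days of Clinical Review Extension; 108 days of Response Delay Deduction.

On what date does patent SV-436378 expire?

August 22, 2044

Earliest priority filing: 23 December 2015.
Base term: 23 December 2015 + 25 years → 23 December 2040.
Interference Suspension Credit: +617 days → 1 September 2042.
Clinical Review Extension: 2013 days claimed exceeds the 829-day cap, so +829 days → 8 December 2044.
Response Delay Deduction: −108 days → 22 August 2044.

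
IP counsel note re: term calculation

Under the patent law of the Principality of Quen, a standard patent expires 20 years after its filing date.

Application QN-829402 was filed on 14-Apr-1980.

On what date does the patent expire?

2000-04-14

Filing date + 20 years → 14 April 2000.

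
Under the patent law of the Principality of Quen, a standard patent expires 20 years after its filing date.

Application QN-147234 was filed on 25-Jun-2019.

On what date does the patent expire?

Filing date + 20 years → 25 June 2039.

2039-06-25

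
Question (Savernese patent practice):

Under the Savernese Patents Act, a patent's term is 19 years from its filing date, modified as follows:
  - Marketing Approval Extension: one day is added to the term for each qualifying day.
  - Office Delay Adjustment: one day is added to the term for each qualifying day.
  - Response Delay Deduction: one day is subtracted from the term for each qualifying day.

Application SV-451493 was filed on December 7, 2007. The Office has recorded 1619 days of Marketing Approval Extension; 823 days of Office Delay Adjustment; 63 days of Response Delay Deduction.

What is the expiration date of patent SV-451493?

2033-06-12

Base term: filing date + 19 years → 7 December 2026.
Marketing Approval Extension: +1619 days → 14 May 2031.
Office Delay Adjustment: +823 days → 14 August 2033.
Response Delay Deduction: −63 days → 12 June 2033.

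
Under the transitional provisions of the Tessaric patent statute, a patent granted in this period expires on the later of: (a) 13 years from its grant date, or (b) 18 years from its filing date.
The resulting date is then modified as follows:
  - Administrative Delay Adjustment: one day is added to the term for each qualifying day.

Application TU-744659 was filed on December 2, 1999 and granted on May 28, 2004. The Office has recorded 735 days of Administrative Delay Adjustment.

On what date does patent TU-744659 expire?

December 7, 2019

(a) grant + 13 years → 28 May 2017.
(b) filing + 18 years → 2 December 2017.
Later of the two: 2 December 2017.
Administrative Delay Adjustment: +735 days → 7 December 2019.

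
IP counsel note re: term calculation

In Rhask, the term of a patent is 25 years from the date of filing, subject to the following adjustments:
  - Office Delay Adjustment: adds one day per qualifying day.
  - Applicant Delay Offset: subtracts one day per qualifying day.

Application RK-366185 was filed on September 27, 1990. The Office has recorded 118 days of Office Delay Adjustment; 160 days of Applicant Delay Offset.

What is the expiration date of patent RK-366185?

Base term: filing date + 25 years → 27 September 2015.
Office Delay Adjustment: +118 days → 23 January 2016.
Applicant Delay Offset: −160 days → 16 August 2015.

August 16, 2015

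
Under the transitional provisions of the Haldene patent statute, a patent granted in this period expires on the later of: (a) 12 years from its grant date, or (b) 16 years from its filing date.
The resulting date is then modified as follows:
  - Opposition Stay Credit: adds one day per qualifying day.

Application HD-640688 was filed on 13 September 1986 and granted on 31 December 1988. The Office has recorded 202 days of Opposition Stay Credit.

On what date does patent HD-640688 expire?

(a) grant + 12 years → 31 December 2000.
(b) filing + 16 years → 13 September 2002.
Later of the two: 13 September 2002.
Opposition Stay Credit: +202 days → 3 April 2003.

April 3, 2003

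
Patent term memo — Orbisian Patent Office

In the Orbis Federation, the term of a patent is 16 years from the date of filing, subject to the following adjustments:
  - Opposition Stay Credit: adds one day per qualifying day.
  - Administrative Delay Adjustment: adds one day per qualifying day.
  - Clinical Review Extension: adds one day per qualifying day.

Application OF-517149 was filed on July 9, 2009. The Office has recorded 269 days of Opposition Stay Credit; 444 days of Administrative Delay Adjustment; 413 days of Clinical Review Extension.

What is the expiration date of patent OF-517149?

2028-08-08

Base term: filing date + 16 years → 9 July 2025.
Opposition Stay Credit: +269 days → 4 April 2026.
Administrative Delay Adjustment: +444 days → 22 June 2027.
Clinical Review Extension: +413 days → 8 August 2028.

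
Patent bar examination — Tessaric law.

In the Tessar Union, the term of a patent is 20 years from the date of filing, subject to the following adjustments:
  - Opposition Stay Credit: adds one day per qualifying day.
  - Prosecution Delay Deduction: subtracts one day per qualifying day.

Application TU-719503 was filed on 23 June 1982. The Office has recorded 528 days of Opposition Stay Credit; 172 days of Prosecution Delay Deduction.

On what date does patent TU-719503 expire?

Base term: filing date + 20 years → 23 June 2002.
Opposition Stay Credit: +528 days → 3 December 2003.
Prosecution Delay Deduction: −172 days → 14 June 2003.

June 14, 2003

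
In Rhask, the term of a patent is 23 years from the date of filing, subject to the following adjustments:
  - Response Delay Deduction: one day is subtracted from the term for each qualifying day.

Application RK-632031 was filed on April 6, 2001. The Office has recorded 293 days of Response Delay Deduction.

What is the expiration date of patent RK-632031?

Base term: filing date + 23 years → 6 April 2024.
Response Delay Deduction: −293 days → 18 June 2023.

June 18, 2023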